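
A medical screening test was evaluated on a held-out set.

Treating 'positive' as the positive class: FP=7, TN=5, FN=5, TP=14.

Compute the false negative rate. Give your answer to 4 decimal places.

0.2632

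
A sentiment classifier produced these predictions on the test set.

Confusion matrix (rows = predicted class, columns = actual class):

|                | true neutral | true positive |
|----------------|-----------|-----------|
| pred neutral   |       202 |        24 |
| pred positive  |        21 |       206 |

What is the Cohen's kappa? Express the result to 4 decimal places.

Observed agreement pₒ = trace/N = 408/453 = 0.90066
Expected agreement pₑ = Σ (rowᵢ·colᵢ)/N² = (223·226 + 230·227)/453² = 0.50002
κ = (pₒ − pₑ)/(1 − pₑ) = (0.90066 − 0.50002)/(1 − 0.50002) = 0.8013

0.8013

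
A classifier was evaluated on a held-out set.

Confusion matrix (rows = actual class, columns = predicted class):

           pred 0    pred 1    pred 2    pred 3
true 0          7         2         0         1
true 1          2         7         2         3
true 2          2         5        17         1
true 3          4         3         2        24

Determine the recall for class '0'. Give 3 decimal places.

Take TP from the diagonal, FP from the rest of the '0' prediction marginal, FN from the rest of the '0' actual marginal.
recall = TP/(TP+FN).
0: TP=7, FN=2+0+1=3 → 7/10 = 0.7000

0.700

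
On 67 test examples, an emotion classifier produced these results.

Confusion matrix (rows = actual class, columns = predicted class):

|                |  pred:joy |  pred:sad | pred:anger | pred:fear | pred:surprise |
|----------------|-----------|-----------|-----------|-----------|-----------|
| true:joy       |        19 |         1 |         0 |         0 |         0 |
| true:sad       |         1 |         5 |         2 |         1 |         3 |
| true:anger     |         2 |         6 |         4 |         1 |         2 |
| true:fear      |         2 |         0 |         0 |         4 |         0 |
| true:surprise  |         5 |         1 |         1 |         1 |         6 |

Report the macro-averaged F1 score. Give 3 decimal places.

0.527

Per-class F1 score (2·TP/(2·TP+FP+FN)):
  joy: TP=19, FP=1+2+2+5=10, FN=1+0+0+0=1 → 38/49 = 0.7755
  sad: TP=5, FP=1+6+0+1=8, FN=1+2+1+3=7 → 10/25 = 0.4000
  anger: TP=4, FP=0+2+0+1=3, FN=2+6+1+2=11 → 8/22 = 0.3636
  fear: TP=4, FP=0+1+1+1=3, FN=2+0+0+0=2 → 8/13 = 0.6154
  surprise: TP=6, FP=0+3+2+0=5, FN=5+1+1+1=8 → 12/25 = 0.4800
Macro-F1 score = mean = (0.7755 + 0.4000 + 0.3636 + 0.6154 + 0.4800) / 5 = 0.527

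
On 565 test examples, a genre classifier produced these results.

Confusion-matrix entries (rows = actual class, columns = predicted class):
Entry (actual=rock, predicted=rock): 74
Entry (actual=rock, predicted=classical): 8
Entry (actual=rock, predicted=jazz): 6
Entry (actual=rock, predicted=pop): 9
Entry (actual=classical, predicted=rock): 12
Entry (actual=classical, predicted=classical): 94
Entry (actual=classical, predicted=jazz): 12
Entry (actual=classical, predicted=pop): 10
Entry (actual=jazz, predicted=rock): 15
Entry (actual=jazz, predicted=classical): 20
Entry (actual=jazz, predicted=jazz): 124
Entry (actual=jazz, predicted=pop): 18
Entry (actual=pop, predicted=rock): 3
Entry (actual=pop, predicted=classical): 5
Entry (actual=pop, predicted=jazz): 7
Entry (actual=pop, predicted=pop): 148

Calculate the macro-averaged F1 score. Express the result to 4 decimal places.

0.7712

Per-class F1 score (2·TP/(2·TP+FP+FN)):
  rock: TP=74, FP=12+15+3=30, FN=8+6+9=23 → 148/201 = 0.73632
  classical: TP=94, FP=8+20+5=33, FN=12+12+10=34 → 188/255 = 0.73725
  jazz: TP=124, FP=6+12+7=25, FN=15+20+18=53 → 248/326 = 0.76074
  pop: TP=148, FP=9+10+18=37, FN=3+5+7=15 → 296/348 = 0.85057
Macro-F1 score = mean = (0.73632 + 0.73725 + 0.76074 + 0.85057) / 4 = 0.7712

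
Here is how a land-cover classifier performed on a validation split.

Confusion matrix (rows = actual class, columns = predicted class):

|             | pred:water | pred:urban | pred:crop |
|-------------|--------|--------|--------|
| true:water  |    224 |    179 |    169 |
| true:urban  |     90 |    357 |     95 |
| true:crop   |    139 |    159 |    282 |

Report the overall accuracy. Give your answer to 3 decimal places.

Accuracy = trace / total = (224+357+282=863) / 1694 = 863/1694 = 0.509

0.509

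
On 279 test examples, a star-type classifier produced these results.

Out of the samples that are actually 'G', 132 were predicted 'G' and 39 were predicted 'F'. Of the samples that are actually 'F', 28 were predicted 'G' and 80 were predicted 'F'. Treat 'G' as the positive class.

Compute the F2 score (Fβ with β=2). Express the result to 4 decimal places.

0.7820

Fβ = (1+β²)·TP / ((1+β²)·TP + β²·FN + FP), with β²=4
= 5·132 / (5·132 + 4·39 + 28) = 0.7820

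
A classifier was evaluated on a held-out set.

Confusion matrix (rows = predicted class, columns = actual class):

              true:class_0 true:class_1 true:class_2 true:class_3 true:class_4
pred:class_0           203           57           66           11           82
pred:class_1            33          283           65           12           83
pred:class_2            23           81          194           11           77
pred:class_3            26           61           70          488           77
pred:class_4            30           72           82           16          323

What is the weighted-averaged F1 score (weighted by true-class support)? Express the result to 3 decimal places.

Per-class F1 score (2·TP/(2·TP+FP+FN)):
  class_0: TP=203, FP=57+66+11+82=216, FN=33+23+26+30=112 → 406/734 = 0.5531
  class_1: TP=283, FP=33+65+12+83=193, FN=57+81+61+72=271 → 566/1030 = 0.5495
  class_2: TP=194, FP=23+81+11+77=192, FN=66+65+70+82=283 → 388/863 = 0.4496
  class_3: TP=488, FP=26+61+70+77=234, FN=11+12+11+16=50 → 976/1260 = 0.7746
  class_4: TP=323, FP=30+72+82+16=200, FN=82+83+77+77=319 → 646/1165 = 0.5545
Weighted-F1 score = Σ (supportᵢ/N)·F1 scoreᵢ with N=2526: (315/2526)·0.5531 + (554/2526)·0.5495 + (477/2526)·0.4496 + (538/2526)·0.7746 + (642/2526)·0.5545 = 0.580

0.580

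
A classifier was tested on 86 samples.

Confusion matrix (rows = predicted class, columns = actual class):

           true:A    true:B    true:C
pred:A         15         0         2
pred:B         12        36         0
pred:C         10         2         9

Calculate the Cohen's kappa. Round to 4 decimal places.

Observed agreement pₒ = trace/N = 60/86 = 0.69767
Expected agreement pₑ = Σ (rowᵢ·colᵢ)/N² = (37·17 + 38·48 + 11·21)/86² = 0.36290
κ = (pₒ − pₑ)/(1 − pₑ) = (0.69767 − 0.36290)/(1 − 0.36290) = 0.5255

0.5255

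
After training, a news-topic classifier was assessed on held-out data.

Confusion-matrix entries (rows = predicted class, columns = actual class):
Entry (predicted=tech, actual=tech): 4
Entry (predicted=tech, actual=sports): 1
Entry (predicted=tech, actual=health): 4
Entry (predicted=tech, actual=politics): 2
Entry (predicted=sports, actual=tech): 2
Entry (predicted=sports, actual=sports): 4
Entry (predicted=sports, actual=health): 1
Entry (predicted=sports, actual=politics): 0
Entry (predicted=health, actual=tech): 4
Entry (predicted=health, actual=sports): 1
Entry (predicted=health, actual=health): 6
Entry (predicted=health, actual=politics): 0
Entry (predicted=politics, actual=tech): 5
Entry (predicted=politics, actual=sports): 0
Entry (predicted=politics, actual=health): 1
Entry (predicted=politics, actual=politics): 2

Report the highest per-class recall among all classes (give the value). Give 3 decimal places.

0.667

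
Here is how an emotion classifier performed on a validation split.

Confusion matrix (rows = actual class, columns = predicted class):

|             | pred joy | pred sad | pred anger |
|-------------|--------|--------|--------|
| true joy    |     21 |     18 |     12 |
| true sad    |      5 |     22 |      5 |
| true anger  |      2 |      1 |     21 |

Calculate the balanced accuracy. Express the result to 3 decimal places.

0.658

Balanced accuracy = mean of per-class recall.
  joy: recall = 21/51 = 0.4118
  sad: recall = 22/32 = 0.6875
  anger: recall = 21/24 = 0.8750
Mean = (0.4118 + 0.6875 + 0.8750) / 3 = 0.658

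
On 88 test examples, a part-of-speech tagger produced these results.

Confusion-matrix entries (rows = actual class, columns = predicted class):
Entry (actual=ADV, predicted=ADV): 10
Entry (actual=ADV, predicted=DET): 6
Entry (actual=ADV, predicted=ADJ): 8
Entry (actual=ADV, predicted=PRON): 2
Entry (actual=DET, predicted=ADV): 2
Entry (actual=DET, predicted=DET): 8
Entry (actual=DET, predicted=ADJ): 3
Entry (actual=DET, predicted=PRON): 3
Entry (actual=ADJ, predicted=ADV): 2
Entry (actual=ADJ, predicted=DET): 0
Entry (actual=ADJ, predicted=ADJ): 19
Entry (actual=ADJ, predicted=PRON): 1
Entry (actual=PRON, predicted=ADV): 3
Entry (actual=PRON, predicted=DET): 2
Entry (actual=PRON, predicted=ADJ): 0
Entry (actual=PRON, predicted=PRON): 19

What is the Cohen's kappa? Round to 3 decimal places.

0.513

Observed agreement pₒ = trace/N = 56/88 = 0.6364
Expected agreement pₑ = Σ (rowᵢ·colᵢ)/N² = (26·17 + 16·16 + 22·30 + 24·25)/88² = 0.2528
κ = (pₒ − pₑ)/(1 − pₑ) = (0.6364 − 0.2528)/(1 − 0.2528) = 0.513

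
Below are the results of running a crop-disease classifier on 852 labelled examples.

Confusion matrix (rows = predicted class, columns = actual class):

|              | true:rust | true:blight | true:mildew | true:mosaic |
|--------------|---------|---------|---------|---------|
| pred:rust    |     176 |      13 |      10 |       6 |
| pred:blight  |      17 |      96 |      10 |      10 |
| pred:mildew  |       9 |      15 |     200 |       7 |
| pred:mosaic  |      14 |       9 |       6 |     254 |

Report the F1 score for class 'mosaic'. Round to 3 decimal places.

Treat 'mosaic' as positive and all other classes as negative.
F1 score = 2·TP/(2·TP+FP+FN).
mosaic: TP=254, FP=14+9+6=29, FN=6+10+7=23 → 508/560 = 0.9071

0.907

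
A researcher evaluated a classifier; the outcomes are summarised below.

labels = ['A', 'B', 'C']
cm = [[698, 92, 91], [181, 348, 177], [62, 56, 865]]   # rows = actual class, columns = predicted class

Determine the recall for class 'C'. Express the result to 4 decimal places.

0.8800

Treat 'C' as positive and all other classes as negative.
recall = TP/(TP+FN).
C: TP=865, FN=62+56=118 → 865/983 = 0.87996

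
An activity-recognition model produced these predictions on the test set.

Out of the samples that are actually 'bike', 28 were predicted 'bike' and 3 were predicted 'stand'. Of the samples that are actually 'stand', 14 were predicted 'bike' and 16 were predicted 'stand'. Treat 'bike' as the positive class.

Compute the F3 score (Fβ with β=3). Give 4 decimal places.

Fβ = (1+β²)·TP / ((1+β²)·TP + β²·FN + FP), with β²=9
= 10·28 / (10·28 + 9·3 + 14) = 0.8723

0.8723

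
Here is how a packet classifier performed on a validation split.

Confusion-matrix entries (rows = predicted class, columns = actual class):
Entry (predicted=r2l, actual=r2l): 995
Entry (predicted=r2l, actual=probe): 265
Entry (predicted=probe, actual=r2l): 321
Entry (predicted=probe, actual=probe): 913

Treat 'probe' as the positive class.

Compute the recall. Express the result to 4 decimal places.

Recall = TP/(TP+FN) = 913/(913+265) = 913/1178 = 0.7750

0.7750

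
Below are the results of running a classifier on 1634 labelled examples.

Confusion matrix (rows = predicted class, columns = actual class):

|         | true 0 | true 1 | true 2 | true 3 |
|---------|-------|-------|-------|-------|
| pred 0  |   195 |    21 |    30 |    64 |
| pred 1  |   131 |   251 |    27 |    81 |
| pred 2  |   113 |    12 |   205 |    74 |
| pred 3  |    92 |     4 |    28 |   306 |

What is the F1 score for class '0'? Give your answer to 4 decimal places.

One-vs-rest for '0': TP = diagonal; FP = other classes predicted '0'; FN = '0' predicted as other.
F1 score = 2·TP/(2·TP+FP+FN).
0: TP=195, FP=21+30+64=115, FN=131+113+92=336 → 390/841 = 0.46373

0.4637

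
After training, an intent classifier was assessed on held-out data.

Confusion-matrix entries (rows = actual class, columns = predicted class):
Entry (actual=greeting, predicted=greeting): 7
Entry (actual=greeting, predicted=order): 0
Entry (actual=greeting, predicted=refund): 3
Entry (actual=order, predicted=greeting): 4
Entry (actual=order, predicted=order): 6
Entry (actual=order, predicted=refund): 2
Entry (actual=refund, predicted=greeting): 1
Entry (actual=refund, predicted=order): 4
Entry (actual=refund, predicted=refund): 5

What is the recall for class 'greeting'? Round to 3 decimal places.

0.700

One-vs-rest for 'greeting': TP = diagonal; FP = other classes predicted 'greeting'; FN = 'greeting' predicted as other.
recall = TP/(TP+FN).
greeting: TP=7, FN=0+3=3 → 7/10 = 0.7000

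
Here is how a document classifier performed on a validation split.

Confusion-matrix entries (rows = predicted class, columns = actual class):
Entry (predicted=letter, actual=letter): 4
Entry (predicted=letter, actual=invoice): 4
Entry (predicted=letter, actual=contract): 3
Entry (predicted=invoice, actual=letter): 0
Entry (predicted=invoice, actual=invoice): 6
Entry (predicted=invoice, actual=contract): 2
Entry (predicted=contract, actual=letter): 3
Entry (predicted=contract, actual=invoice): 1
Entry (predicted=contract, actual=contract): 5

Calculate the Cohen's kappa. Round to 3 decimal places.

Observed agreement pₒ = trace/N = 15/28 = 0.5357
Expected agreement pₑ = Σ (rowᵢ·colᵢ)/N² = (7·11 + 11·8 + 10·9)/28² = 0.3253
κ = (pₒ − pₑ)/(1 − pₑ) = (0.5357 − 0.3253)/(1 − 0.3253) = 0.312

0.312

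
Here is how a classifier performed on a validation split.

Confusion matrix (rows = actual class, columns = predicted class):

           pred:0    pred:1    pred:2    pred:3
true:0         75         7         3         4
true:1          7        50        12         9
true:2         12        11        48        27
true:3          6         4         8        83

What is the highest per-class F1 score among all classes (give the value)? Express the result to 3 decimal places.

Per-class F1 score (2·TP/(2·TP+FP+FN)):
  0: TP=75, FP=7+12+6=25, FN=7+3+4=14 → 150/189 = 0.7937
  1: TP=50, FP=7+11+4=22, FN=7+12+9=28 → 100/150 = 0.6667
  2: TP=48, FP=3+12+8=23, FN=12+11+27=50 → 96/169 = 0.5680
  3: TP=83, FP=4+9+27=40, FN=6+4+8=18 → 166/224 = 0.7411
Highest is class '0' with F1 score = 0.794.

0.794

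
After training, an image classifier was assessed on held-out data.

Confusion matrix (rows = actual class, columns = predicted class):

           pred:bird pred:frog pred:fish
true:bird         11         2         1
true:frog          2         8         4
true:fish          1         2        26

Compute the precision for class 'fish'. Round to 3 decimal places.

0.839

Treat 'fish' as positive and all other classes as negative.
precision = TP/(TP+FP).
fish: TP=26, FP=1+4=5 → 26/31 = 0.8387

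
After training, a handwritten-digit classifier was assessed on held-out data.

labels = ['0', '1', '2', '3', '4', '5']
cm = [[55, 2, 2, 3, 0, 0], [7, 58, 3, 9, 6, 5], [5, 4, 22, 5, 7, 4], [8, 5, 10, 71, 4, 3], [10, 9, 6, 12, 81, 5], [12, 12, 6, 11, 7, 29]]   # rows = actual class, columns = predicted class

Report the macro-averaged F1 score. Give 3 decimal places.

Per-class F1 score (2·TP/(2·TP+FP+FN)):
  0: TP=55, FP=7+5+8+10+12=42, FN=2+2+3+0+0=7 → 110/159 = 0.6918
  1: TP=58, FP=2+4+5+9+12=32, FN=7+3+9+6+5=30 → 116/178 = 0.6517
  2: TP=22, FP=2+3+10+6+6=27, FN=5+4+5+7+4=25 → 44/96 = 0.4583
  3: TP=71, FP=3+9+5+12+11=40, FN=8+5+10+4+3=30 → 142/212 = 0.6698
  4: TP=81, FP=0+6+7+4+7=24, FN=10+9+6+12+5=42 → 162/228 = 0.7105
  5: TP=29, FP=0+5+4+3+5=17, FN=12+12+6+11+7=48 → 58/123 = 0.4715
Macro-F1 score = mean = (0.6918 + 0.6517 + 0.4583 + 0.6698 + 0.7105 + 0.4715) / 6 = 0.609

0.609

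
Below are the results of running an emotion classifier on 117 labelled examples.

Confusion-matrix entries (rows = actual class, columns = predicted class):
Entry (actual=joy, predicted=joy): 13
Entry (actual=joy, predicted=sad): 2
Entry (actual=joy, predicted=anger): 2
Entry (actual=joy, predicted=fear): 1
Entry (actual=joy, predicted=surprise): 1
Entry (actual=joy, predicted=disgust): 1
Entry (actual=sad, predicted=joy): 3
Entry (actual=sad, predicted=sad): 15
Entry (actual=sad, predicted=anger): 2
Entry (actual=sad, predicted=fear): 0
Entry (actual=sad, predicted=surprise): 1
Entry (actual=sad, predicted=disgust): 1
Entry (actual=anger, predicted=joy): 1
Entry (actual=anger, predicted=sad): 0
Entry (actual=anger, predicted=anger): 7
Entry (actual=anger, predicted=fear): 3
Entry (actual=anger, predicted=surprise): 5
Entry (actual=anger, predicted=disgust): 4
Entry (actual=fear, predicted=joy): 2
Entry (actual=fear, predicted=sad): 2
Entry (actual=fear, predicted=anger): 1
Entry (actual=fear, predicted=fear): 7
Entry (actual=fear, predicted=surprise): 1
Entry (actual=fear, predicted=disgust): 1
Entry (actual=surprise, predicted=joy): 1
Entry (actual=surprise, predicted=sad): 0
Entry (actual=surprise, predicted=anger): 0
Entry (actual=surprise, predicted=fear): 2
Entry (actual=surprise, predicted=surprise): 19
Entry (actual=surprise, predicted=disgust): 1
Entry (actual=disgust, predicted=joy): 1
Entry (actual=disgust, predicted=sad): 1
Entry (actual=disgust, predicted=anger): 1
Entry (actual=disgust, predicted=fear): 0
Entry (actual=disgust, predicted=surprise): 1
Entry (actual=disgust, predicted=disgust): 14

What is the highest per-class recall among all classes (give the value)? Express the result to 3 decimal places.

Per-class recall (TP/(TP+FN)):
  joy: TP=13, FN=2+2+1+1+1=7 → 13/20 = 0.6500
  sad: TP=15, FN=3+2+0+1+1=7 → 15/22 = 0.6818
  anger: TP=7, FN=1+0+3+5+4=13 → 7/20 = 0.3500
  fear: TP=7, FN=2+2+1+1+1=7 → 7/14 = 0.5000
  surprise: TP=19, FN=1+0+0+2+1=4 → 19/23 = 0.8261
  disgust: TP=14, FN=1+1+1+0+1=4 → 14/18 = 0.7778
Highest is class 'surprise' with recall = 0.826.

0.826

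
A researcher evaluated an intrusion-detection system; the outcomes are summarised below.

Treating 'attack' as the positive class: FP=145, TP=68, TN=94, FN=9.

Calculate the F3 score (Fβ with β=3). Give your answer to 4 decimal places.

0.7506

Fβ = (1+β²)·TP / ((1+β²)·TP + β²·FN + FP), with β²=9
= 10·68 / (10·68 + 9·9 + 145) = 0.7506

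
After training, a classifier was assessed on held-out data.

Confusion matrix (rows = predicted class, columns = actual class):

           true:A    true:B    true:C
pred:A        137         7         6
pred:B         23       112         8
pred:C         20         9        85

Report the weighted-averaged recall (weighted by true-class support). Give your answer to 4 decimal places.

Per-class recall (TP/(TP+FN)):
  A: TP=137, FN=23+20=43 → 137/180 = 0.76111
  B: TP=112, FN=7+9=16 → 112/128 = 0.87500
  C: TP=85, FN=6+8=14 → 85/99 = 0.85859
Weighted-recall = Σ (supportᵢ/N)·recallᵢ with N=407: (180/407)·0.76111 + (128/407)·0.87500 + (99/407)·0.85859 = 0.8206

0.8206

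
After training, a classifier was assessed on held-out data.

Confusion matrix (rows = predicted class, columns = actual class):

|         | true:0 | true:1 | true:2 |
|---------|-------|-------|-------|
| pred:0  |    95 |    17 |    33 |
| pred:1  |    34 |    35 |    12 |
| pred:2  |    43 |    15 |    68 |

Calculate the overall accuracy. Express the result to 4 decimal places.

Accuracy = trace / total = (95+35+68=198) / 352 = 198/352 = 0.5625

0.5625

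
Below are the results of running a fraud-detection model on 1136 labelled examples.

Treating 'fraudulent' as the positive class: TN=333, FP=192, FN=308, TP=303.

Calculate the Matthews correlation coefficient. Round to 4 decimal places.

MCC = (TP·TN − FP·FN) / √((TP+FP)(TP+FN)(TN+FP)(TN+FN))
Numerator = 303·333 − 192·308 = 41763
Denominator = √(495·611·525·641) = √101780303625 = 319030.2550
MCC = 41763 / 319030.2550 = 0.1309

0.1309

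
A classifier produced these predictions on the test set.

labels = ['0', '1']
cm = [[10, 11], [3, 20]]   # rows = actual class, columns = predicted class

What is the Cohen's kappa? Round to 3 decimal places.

0.352

Observed agreement pₒ = trace/N = 30/44 = 0.6818
Expected agreement pₑ = Σ (rowᵢ·colᵢ)/N² = (21·13 + 23·31)/44² = 0.5093
κ = (pₒ − pₑ)/(1 − pₑ) = (0.6818 − 0.5093)/(1 − 0.5093) = 0.352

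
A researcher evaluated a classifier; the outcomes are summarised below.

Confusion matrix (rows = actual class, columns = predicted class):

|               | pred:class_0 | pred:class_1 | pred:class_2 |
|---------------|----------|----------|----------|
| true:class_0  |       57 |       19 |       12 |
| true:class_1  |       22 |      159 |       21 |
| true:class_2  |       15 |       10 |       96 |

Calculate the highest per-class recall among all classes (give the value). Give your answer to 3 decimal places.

0.793

Per-class recall (TP/(TP+FN)):
  class_0: TP=57, FN=19+12=31 → 57/88 = 0.6477
  class_1: TP=159, FN=22+21=43 → 159/202 = 0.7871
  class_2: TP=96, FN=15+10=25 → 96/121 = 0.7934
Highest is class 'class_2' with recall = 0.793.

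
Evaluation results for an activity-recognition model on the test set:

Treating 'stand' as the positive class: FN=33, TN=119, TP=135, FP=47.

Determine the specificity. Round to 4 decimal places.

0.7169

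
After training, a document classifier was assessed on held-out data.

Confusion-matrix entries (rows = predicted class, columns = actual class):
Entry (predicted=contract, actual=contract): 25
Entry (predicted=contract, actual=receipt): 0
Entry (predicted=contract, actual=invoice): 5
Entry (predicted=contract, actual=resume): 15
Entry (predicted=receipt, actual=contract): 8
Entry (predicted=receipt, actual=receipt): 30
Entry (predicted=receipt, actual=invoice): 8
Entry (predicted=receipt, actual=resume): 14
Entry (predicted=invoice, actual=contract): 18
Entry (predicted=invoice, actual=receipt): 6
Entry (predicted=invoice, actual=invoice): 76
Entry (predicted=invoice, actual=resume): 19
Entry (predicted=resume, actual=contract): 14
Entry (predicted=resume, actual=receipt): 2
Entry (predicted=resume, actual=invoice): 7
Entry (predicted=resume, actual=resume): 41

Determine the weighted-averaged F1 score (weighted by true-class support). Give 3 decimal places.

0.585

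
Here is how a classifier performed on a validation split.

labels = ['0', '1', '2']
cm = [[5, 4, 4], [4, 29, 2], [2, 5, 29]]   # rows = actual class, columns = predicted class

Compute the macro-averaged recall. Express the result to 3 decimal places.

0.673

Per-class recall (TP/(TP+FN)):
  0: TP=5, FN=4+4=8 → 5/13 = 0.3846
  1: TP=29, FN=4+2=6 → 29/35 = 0.8286
  2: TP=29, FN=2+5=7 → 29/36 = 0.8056
Macro-recall = mean = (0.3846 + 0.8286 + 0.8056) / 3 = 0.673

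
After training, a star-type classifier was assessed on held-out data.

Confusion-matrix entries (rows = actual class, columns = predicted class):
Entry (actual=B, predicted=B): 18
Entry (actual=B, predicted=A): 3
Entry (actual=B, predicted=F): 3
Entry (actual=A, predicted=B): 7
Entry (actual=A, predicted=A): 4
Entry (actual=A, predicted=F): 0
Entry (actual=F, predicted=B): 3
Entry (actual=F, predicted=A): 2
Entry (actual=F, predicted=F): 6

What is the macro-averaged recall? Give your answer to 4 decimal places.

Per-class recall (TP/(TP+FN)):
  B: TP=18, FN=3+3=6 → 18/24 = 0.75000
  A: TP=4, FN=7+0=7 → 4/11 = 0.36364
  F: TP=6, FN=3+2=5 → 6/11 = 0.54545
Macro-recall = mean = (0.75000 + 0.36364 + 0.54545) / 3 = 0.5530

0.5530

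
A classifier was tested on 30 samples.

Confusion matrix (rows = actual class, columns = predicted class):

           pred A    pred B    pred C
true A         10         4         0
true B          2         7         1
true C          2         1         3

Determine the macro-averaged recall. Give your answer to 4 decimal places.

Per-class recall (TP/(TP+FN)):
  A: TP=10, FN=4+0=4 → 10/14 = 0.71429
  B: TP=7, FN=2+1=3 → 7/10 = 0.70000
  C: TP=3, FN=2+1=3 → 3/6 = 0.50000
Macro-recall = mean = (0.71429 + 0.70000 + 0.50000) / 3 = 0.6381

0.6381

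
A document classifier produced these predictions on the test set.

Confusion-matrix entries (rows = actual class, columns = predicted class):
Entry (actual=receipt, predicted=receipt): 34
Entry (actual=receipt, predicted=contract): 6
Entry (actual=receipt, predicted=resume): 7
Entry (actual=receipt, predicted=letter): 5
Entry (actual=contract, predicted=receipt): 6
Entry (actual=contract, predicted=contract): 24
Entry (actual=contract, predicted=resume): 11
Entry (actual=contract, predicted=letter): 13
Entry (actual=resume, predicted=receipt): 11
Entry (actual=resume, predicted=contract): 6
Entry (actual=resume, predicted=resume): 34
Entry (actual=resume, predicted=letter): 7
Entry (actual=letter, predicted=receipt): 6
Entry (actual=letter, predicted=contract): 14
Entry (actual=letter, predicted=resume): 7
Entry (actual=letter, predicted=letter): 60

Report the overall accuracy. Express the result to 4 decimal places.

0.6056

Accuracy = trace / total = (34+24+34+60=152) / 251 = 152/251 = 0.6056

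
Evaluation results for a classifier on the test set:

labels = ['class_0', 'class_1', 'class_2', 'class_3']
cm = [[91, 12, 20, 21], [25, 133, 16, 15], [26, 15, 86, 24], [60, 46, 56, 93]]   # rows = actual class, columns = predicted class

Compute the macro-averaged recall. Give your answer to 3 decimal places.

0.567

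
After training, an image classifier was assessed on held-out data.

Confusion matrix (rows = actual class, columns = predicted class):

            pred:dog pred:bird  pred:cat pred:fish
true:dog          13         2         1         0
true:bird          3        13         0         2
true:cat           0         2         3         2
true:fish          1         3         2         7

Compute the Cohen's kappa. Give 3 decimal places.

0.537

Observed agreement pₒ = trace/N = 36/54 = 0.6667
Expected agreement pₑ = Σ (rowᵢ·colᵢ)/N² = (16·17 + 18·20 + 7·6 + 13·11)/54² = 0.2802
κ = (pₒ − pₑ)/(1 − pₑ) = (0.6667 − 0.2802)/(1 − 0.2802) = 0.537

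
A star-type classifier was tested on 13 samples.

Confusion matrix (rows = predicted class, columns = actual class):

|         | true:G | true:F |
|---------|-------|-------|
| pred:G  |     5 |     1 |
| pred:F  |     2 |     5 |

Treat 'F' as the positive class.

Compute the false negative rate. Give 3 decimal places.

0.167

FNR = FN/(FN+TP) = 1/(1+5) = 0.167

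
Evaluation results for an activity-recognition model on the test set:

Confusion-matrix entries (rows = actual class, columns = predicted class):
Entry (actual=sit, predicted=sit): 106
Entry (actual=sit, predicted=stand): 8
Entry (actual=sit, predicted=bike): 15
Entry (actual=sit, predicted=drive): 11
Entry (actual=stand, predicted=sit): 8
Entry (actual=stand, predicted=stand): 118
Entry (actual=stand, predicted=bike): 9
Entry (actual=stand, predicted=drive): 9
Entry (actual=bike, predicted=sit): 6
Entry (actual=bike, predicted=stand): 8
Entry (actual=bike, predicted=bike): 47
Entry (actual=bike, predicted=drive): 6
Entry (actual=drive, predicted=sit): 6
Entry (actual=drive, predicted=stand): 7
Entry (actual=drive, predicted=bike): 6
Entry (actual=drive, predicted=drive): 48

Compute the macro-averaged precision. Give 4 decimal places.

0.7343

Per-class precision (TP/(TP+FP)):
  sit: TP=106, FP=8+6+6=20 → 106/126 = 0.84127
  stand: TP=118, FP=8+8+7=23 → 118/141 = 0.83688
  bike: TP=47, FP=15+9+6=30 → 47/77 = 0.61039
  drive: TP=48, FP=11+9+6=26 → 48/74 = 0.64865
Macro-precision = mean = (0.84127 + 0.83688 + 0.61039 + 0.64865) / 4 = 0.7343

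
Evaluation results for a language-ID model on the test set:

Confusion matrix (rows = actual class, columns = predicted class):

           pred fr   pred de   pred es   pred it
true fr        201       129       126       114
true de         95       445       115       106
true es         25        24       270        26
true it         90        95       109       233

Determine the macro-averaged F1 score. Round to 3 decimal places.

Per-class F1 score (2·TP/(2·TP+FP+FN)):
  fr: TP=201, FP=95+25+90=210, FN=129+126+114=369 → 402/981 = 0.4098
  de: TP=445, FP=129+24+95=248, FN=95+115+106=316 → 890/1454 = 0.6121
  es: TP=270, FP=126+115+109=350, FN=25+24+26=75 → 540/965 = 0.5596
  it: TP=233, FP=114+106+26=246, FN=90+95+109=294 → 466/1006 = 0.4632
Macro-F1 score = mean = (0.4098 + 0.6121 + 0.5596 + 0.4632) / 4 = 0.511

0.511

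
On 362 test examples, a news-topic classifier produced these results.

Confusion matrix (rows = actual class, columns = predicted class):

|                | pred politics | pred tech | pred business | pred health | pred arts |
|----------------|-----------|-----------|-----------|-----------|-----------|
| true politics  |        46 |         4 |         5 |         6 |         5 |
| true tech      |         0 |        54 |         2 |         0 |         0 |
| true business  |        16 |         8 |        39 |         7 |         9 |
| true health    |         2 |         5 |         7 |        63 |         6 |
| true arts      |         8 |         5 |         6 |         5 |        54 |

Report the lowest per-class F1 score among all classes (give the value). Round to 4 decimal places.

0.5652

Per-class F1 score (2·TP/(2·TP+FP+FN)):
  politics: TP=46, FP=0+16+2+8=26, FN=4+5+6+5=20 → 92/138 = 0.66667
  tech: TP=54, FP=4+8+5+5=22, FN=0+2+0+0=2 → 108/132 = 0.81818
  business: TP=39, FP=5+2+7+6=20, FN=16+8+7+9=40 → 78/138 = 0.56522
  health: TP=63, FP=6+0+7+5=18, FN=2+5+7+6=20 → 126/164 = 0.76829
  arts: TP=54, FP=5+0+9+6=20, FN=8+5+6+5=24 → 108/152 = 0.71053
Lowest is class 'business' with F1 score = 0.5652.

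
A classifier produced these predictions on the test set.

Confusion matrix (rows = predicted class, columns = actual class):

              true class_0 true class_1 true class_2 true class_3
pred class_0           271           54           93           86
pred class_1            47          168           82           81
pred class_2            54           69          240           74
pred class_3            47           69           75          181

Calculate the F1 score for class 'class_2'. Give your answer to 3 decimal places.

0.518

One-vs-rest for 'class_2': TP = diagonal; FP = other classes predicted 'class_2'; FN = 'class_2' predicted as other.
F1 score = 2·TP/(2·TP+FP+FN).
class_2: TP=240, FP=54+69+74=197, FN=93+82+75=250 → 480/927 = 0.5178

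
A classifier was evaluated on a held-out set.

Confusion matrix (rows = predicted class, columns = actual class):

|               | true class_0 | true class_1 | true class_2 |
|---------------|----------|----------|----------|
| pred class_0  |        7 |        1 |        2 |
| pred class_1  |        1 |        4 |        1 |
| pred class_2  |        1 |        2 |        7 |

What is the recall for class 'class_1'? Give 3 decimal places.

One-vs-rest for 'class_1': TP = diagonal; FP = other classes predicted 'class_1'; FN = 'class_1' predicted as other.
recall = TP/(TP+FN).
class_1: TP=4, FN=1+2=3 → 4/7 = 0.5714

0.571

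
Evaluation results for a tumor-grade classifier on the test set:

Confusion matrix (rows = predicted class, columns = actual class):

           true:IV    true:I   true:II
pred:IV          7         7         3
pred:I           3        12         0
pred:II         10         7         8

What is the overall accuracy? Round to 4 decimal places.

0.4737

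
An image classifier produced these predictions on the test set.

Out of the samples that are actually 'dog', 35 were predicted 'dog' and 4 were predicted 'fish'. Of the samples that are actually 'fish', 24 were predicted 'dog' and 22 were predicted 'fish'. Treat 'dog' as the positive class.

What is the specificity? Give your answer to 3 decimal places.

Specificity = TN/(TN+FP) = 22/(22+24) = 0.478

0.478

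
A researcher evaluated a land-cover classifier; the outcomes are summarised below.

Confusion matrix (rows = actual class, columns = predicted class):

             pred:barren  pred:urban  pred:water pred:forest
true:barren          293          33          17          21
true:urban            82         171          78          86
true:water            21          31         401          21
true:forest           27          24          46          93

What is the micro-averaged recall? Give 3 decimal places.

Micro-averaging pools counts across classes: ΣTP=958, ΣFP=487, ΣFN=487.
Micro-recall = TP/(TP+FN) on pooled counts = 0.663 (equals overall accuracy in single-label multiclass).

0.663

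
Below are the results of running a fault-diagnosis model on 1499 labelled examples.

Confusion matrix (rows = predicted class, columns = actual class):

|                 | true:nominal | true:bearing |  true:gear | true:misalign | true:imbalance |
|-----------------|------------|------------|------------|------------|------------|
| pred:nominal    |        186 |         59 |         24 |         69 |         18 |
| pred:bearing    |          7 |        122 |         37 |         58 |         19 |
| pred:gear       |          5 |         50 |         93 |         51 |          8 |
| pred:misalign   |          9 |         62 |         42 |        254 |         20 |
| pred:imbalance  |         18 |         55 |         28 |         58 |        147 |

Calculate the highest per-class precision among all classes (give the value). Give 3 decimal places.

Per-class precision (TP/(TP+FP)):
  nominal: TP=186, FP=59+24+69+18=170 → 186/356 = 0.5225
  bearing: TP=122, FP=7+37+58+19=121 → 122/243 = 0.5021
  gear: TP=93, FP=5+50+51+8=114 → 93/207 = 0.4493
  misalign: TP=254, FP=9+62+42+20=133 → 254/387 = 0.6563
  imbalance: TP=147, FP=18+55+28+58=159 → 147/306 = 0.4804
Highest is class 'misalign' with precision = 0.656.

0.656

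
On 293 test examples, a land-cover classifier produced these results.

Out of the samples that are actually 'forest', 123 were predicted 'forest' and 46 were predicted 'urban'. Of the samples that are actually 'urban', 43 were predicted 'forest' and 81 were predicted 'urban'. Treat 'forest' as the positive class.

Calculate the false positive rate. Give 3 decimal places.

FPR = FP/(FP+TN) = 43/(43+81) = 0.347

0.347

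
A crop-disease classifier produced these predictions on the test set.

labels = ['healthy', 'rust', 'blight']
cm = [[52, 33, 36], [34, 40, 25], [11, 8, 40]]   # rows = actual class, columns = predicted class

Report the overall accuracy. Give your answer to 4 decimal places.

0.4731

Accuracy = trace / total = (52+40+40=132) / 279 = 132/279 = 0.4731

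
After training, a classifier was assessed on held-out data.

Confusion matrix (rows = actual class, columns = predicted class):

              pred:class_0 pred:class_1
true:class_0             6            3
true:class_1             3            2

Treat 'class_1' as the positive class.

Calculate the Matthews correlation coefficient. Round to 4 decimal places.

0.0667

MCC = (TP·TN − FP·FN) / √((TP+FP)(TP+FN)(TN+FP)(TN+FN))
Numerator = 2·6 − 3·3 = 3
Denominator = √(5·5·9·9) = √2025 = 45.0000
MCC = 3 / 45.0000 = 0.0667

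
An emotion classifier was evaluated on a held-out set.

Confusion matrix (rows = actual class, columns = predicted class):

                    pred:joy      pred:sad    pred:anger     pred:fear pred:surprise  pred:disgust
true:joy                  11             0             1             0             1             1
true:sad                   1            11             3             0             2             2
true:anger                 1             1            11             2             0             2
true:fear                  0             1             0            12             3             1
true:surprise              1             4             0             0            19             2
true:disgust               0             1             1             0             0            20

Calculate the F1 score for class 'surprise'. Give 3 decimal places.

0.745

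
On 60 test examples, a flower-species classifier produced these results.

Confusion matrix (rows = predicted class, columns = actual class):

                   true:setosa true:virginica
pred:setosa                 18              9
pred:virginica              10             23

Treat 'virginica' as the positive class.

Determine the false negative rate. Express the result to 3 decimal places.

0.281

FNR = FN/(FN+TP) = 9/(9+23) = 0.281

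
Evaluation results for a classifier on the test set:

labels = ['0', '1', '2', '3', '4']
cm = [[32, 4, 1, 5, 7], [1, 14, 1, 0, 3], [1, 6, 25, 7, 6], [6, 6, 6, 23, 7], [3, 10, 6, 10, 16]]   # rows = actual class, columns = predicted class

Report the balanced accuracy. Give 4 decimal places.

Balanced accuracy = mean of per-class recall.
  0: recall = 32/49 = 0.65306
  1: recall = 14/19 = 0.73684
  2: recall = 25/45 = 0.55556
  3: recall = 23/48 = 0.47917
  4: recall = 16/45 = 0.35556
Mean = (0.65306 + 0.73684 + 0.55556 + 0.47917 + 0.35556) / 5 = 0.5560

0.5560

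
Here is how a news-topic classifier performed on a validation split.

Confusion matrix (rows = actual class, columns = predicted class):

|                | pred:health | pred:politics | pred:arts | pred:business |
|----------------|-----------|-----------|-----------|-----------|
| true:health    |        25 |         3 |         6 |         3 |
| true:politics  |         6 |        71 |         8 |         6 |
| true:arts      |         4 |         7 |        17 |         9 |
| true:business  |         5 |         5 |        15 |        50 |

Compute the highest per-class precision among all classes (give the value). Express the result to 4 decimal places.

0.8256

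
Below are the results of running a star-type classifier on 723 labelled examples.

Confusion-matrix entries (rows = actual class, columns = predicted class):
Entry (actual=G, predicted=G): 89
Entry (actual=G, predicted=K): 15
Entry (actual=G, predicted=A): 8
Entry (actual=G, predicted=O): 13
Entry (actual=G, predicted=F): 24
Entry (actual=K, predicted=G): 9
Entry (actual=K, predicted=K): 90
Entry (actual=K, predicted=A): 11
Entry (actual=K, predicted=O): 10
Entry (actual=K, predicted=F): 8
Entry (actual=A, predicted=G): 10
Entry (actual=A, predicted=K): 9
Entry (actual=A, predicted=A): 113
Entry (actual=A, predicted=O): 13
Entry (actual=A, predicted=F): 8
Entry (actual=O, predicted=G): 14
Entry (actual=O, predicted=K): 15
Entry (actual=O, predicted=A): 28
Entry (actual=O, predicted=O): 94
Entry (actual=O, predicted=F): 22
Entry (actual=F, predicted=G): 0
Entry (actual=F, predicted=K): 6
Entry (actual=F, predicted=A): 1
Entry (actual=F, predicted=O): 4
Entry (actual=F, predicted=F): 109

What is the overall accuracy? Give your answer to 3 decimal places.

Accuracy = trace / total = (89+90+113+94+109=495) / 723 = 495/723 = 0.685

0.685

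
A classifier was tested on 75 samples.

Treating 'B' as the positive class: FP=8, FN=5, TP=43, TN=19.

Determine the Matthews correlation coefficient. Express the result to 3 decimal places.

0.617

MCC = (TP·TN − FP·FN) / √((TP+FP)(TP+FN)(TN+FP)(TN+FN))
Numerator = 43·19 − 8·5 = 777
Denominator = √(51·48·27·24) = √1586304 = 1259.4856
MCC = 777 / 1259.4856 = 0.617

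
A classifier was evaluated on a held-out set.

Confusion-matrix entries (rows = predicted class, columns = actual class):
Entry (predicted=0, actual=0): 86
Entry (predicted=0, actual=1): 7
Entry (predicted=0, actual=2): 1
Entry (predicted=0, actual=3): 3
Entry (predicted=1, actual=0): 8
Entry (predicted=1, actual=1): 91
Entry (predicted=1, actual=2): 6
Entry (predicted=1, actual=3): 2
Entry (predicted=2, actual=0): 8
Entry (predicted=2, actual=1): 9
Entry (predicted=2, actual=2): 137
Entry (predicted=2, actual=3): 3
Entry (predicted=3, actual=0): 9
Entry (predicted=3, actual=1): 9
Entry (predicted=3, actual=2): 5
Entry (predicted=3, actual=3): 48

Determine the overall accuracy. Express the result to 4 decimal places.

0.8380

Accuracy = trace / total = (86+91+137+48=362) / 432 = 362/432 = 0.8380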